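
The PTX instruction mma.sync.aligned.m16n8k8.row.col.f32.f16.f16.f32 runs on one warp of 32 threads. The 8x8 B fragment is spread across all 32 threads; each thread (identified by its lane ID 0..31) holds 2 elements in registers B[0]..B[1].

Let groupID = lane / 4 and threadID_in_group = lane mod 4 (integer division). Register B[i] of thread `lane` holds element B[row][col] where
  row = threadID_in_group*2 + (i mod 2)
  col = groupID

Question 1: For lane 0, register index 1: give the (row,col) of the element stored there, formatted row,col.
lane 0=>0/4=0, 0 mod 4=0
i=1  r:2·0+1=>1  c:0

1,0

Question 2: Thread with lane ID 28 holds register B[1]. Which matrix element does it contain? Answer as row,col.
1,7

28: g=7,t=0
[1] (0*2+1,7) = (1,7)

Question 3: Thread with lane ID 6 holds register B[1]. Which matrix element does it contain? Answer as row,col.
5,1

lane 6->6/4=1, 6 mod 4=2
i=1  r:2·2+1->5  c:1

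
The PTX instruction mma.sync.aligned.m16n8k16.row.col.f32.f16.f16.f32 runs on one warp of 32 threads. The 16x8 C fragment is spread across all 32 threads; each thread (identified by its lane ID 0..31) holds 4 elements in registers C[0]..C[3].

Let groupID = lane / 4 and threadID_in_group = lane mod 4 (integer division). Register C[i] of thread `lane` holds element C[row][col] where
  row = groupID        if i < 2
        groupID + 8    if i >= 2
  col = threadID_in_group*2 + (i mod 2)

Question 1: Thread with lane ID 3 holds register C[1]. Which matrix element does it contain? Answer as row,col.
lane 3->3/4=0, 3 mod 4=3
i=1  r:0+0->0  c:2·3+1->7

0,7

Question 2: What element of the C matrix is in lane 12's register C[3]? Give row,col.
11,1

lane 12: G=3 (12/4), T=0 (12%4)
i=3: r=3+8=11, c=0*2+1=1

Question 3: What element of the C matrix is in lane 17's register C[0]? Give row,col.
17: g=4,t=1
[0] (4+0,1*2+0) = (4,2)

4,2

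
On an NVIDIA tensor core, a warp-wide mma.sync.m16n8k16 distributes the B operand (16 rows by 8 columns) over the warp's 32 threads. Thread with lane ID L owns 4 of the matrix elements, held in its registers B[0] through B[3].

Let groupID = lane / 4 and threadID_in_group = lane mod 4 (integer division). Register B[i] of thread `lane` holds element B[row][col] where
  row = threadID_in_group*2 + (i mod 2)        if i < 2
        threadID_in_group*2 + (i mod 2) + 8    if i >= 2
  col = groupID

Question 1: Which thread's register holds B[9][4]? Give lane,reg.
c=4->g=4  r=9->rb=1,t=0,b0=1
L=4*4+0=16  i=1*2+1=3

16,3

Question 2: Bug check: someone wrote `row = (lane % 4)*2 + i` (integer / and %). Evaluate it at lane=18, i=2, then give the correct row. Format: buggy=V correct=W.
buggy=6 correct=12

`(lane % 4)*2 + i`[18,2]⇒6
lane 18⇒18/4=4, 18 mod 4=2
i=2  r:2·2+0+8⇒12  c:4
row: 6 vs 12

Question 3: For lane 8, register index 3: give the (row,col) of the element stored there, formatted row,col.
8: gr=2,th=0
[3] (0*2+1+8,2) = (9,2)

9,2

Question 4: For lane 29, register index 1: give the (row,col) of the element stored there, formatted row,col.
29: grp=7,tig=1
[1] (1*2+1+0,7) = (3,7)

3,7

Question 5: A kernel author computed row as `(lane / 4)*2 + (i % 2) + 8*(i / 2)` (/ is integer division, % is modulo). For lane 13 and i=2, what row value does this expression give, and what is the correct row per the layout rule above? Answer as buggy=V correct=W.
`(lane / 4)*2 + (i % 2) + 8*(i / 2)`[13,2]=>14
L=13=>grp=13>>2=3, tig=13&3=1
[2]=>row 1·2+0+8=10  col grp=3
row: 14 vs 10

buggy=14 correct=10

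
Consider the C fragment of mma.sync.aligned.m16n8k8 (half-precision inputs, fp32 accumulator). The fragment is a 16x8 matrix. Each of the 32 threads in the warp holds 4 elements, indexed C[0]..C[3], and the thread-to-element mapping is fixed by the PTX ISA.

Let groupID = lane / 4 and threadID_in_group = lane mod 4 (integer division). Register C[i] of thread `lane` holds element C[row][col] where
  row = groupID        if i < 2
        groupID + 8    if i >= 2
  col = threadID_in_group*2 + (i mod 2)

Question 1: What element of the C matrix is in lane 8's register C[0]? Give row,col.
2,0

lane 8: G=2 (8/4), T=0 (8%4)
i=0: r=2+0=2, c=0*2+0=0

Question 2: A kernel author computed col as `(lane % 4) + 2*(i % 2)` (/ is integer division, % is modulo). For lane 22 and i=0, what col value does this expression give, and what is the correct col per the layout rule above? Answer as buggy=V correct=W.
`(lane % 4) + 2*(i % 2)`[22,0]→2
L=22→G=22>>2=5, T=22&3=2
[0]→row 5+0=5  col 2·2+0=4
col: 2 vs 4

buggy=2 correct=4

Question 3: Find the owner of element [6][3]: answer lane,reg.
25,1

r:6=>grp=6,rB=0  c:3=>tig=1,lo=1
L=6*4+1=25  i=0*2+1=1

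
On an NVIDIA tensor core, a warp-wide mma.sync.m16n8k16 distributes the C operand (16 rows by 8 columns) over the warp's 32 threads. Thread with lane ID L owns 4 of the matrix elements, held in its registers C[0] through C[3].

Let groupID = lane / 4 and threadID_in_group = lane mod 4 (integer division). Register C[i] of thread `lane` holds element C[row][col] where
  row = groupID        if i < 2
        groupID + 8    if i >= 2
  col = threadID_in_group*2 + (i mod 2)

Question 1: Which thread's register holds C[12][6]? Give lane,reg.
19,2

r: 12->gid=4,r8=1  c: 6->tid=3,i&1=0
L=4*4+3=19  i=1*2+0=2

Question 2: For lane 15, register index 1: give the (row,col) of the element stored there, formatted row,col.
3,7

lane 15: g=3 (15/4), t=3 (15%4)
i=1: r=3+0=3, c=3*2+1=7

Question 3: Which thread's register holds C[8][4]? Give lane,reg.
2,2

r:8=>grp=0,rB=1  c:4=>tig=2,lo=0
L=0*4+2=2  i=1*2+0=2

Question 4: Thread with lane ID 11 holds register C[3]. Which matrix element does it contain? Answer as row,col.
10,7

lane 11->11/4=2, 11 mod 4=3
i=3  r:2+8->10  c:2·3+1->7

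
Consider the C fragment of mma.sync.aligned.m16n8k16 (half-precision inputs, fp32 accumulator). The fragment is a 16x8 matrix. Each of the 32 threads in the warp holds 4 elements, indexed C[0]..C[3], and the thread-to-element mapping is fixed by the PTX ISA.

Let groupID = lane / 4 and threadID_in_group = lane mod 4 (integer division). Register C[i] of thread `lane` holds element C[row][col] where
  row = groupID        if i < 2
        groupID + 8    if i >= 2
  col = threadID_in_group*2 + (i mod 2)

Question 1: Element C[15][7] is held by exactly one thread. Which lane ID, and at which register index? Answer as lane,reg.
31,3

r=15→G=7,rhi=1  c=7→T=3,p=1
L=7*4+3=31  i=1*2+1=3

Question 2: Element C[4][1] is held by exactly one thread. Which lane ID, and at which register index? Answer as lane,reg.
r:4=>grp=4,rB=0  c:1=>tig=0,lo=1
L=4*4+0=16  i=0*2+1=1

16,1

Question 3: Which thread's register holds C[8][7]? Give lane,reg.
r=8->g=0,rb=1  c=7->t=3,b0=1
L=0*4+3=3  i=1*2+1=3

3,3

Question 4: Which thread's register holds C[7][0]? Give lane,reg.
r: 7->gid=7,r8=0  c: 0->tid=0,i&1=0
L=7*4+0=28  i=0*2+0=0

28,0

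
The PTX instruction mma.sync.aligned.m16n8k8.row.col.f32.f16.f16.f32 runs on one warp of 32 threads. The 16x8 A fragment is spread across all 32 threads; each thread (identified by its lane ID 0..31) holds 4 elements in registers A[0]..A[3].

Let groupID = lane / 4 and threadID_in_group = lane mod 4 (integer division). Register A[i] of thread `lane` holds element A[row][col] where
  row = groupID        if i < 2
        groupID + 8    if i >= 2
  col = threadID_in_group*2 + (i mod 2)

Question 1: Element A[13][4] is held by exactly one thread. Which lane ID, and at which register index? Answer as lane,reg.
r: 13->gid=5,r8=1  c: 4->tid=2,i&1=0
L=5*4+2=22  i=1*2+0=2

22,2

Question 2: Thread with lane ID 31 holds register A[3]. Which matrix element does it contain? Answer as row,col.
L=31->g=31>>2=7, t=31&3=3
[3]->row 7+8=15  col 3·2+1=7

15,7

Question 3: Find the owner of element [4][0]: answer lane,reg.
16,0

r=4->g=4,rb=0  c=0->t=0,b0=0
L=4*4+0=16  i=0*2+0=0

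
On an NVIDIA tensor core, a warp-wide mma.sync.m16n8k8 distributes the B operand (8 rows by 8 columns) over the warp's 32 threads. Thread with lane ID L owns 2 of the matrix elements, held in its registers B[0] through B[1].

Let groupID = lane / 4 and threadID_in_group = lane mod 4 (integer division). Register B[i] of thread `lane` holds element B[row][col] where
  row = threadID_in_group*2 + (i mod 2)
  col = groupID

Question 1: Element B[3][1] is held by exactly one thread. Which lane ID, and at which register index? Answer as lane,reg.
c=1→G=1  r=3→T=1,p=1
L=1*4+1=5  i=1=1

5,1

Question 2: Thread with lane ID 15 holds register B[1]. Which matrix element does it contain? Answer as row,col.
L=15⇒gr=15>>2=3, th=15&3=3
[1]⇒row 3·2+1=7  col gr=3

7,3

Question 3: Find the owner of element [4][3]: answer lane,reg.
14,0

c: 3->gid=3  r: 4->tid=2,i&1=0
L=3*4+2=14  i=0=0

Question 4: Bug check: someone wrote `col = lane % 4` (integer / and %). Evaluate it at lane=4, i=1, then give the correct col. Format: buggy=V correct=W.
`lane % 4`[4,1]->0
lane 4->4/4=1, 4 mod 4=0
i=1  r:2·0+1->1  c:1
col: 0 vs 1

buggy=0 correct=1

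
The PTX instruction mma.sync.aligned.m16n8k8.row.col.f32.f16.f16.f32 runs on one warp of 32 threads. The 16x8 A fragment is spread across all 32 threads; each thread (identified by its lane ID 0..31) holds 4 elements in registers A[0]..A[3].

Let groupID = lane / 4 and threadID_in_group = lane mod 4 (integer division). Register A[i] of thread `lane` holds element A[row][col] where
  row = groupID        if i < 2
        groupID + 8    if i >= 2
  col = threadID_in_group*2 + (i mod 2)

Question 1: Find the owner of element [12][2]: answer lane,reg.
17,2

r:12=>grp=4,rB=1  c:2=>tig=1,lo=0
L=4*4+1=17  i=1*2+0=2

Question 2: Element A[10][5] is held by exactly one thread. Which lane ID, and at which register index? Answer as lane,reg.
10,3

r=10⇒gr=2,Rb=1  c=5⇒th=2,odd=1
L=2*4+2=10  i=1*2+1=3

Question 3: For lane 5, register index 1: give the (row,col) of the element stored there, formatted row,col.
1,3

L=5⇒gr=5>>2=1, th=5&3=1
[1]⇒row 1+0=1  col 1·2+1=3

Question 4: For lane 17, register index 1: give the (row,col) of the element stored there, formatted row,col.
4,3

lane 17=>17/4=4, 17 mod 4=1
i=1  r:4+0=>4  c:2·1+1=>3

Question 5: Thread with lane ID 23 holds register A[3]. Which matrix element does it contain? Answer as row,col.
13,7

lane 23→23/4=5, 23 mod 4=3
i=3  r:5+8→13  c:2·3+1→7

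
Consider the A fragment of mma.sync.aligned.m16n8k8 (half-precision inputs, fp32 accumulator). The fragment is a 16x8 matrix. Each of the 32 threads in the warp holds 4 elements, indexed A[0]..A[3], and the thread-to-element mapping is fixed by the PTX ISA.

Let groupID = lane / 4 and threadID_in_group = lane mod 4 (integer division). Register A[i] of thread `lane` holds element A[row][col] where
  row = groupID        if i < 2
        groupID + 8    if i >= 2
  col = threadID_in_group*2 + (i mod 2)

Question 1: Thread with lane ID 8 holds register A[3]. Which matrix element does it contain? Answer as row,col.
10,1

L=8→G=8>>2=2, T=8&3=0
[3]→row 2+8=10  col 0·2+1=1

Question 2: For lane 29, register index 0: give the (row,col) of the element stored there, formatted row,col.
L=29⇒gr=29>>2=7, th=29&3=1
[0]⇒row 7+0=7  col 1·2+0=2

7,2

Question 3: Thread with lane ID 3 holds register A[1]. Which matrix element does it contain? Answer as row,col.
0,7

lane 3->3/4=0, 3 mod 4=3
i=1  r:0+0->0  c:2·3+1->7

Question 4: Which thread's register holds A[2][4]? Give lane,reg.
10,0

r: 2->gid=2,r8=0  c: 4->tid=2,i&1=0
L=2*4+2=10  i=0*2+0=0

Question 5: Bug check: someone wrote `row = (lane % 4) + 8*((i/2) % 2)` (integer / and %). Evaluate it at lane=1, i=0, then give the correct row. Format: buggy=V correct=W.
`(lane % 4) + 8*((i/2) % 2)`[1,0]->1
L=1->gid=1>>2=0, tid=1&3=1
[0]->row 0+0=0  col 1·2+0=2
row: 1 vs 0

buggy=1 correct=0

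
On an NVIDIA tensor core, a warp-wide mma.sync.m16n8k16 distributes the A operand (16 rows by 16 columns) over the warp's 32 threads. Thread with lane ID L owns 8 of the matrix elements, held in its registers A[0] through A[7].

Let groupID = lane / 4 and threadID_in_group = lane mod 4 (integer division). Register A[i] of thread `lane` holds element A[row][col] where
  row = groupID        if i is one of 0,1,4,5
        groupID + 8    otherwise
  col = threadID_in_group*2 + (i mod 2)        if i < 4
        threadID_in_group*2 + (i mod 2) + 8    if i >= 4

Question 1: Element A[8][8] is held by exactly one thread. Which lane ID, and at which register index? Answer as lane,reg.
0,6

r: 8->gid=0,r8=1  c: 8->c8=1,tid=0,i&1=0
L=0*4+0=0  i=1*4+1*2+0=6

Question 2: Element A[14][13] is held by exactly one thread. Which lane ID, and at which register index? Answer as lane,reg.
r=14⇒gr=6,Rb=1  c=13⇒Cb=1,th=2,odd=1
L=6*4+2=26  i=1*4+1*2+1=7

26,7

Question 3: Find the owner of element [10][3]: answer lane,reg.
9,3

r: 10->gid=2,r8=1  c: 3->c8=0,tid=1,i&1=1
L=2*4+1=9  i=0*4+1*2+1=3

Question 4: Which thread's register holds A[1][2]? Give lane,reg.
r: 1->gid=1,r8=0  c: 2->c8=0,tid=1,i&1=0
L=1*4+1=5  i=0*4+0*2+0=0

5,0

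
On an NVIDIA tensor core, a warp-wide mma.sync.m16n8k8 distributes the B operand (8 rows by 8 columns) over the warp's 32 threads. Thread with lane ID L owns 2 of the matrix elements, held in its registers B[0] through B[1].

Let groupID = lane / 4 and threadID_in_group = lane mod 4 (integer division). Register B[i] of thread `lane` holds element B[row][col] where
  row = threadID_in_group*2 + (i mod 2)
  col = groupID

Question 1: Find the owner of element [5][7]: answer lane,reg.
30,1

c=7⇒gr=7  r=5⇒th=2,odd=1
L=7*4+2=30  i=1=1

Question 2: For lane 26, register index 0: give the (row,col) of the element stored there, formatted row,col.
4,6

lane 26: G=6 (26/4), T=2 (26%4)
i=0: r=2*2+0=4, c=G=6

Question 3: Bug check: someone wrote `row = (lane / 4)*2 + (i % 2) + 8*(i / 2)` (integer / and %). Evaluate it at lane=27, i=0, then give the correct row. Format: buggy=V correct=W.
buggy=12 correct=6

`(lane / 4)*2 + (i % 2) + 8*(i / 2)`[27,0]⇒12
27: gr=6,th=3
[0] (3*2+0,6) = (6,6)
row: 12 vs 6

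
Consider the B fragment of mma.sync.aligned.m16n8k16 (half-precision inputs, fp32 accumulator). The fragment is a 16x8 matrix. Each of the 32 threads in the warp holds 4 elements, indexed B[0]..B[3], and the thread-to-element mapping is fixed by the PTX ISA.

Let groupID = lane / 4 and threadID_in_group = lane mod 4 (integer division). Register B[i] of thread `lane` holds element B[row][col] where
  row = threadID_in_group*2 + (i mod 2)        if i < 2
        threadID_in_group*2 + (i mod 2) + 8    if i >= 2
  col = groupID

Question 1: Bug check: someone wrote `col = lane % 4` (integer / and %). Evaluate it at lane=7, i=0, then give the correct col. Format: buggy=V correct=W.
buggy=3 correct=1

`lane % 4`[7,0]->3
L=7->gid=7>>2=1, tid=7&3=3
[0]->row 3·2+0+0=6  col gid=1
col: 3 vs 1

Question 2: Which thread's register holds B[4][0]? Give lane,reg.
c=0->g=0  r=4->rb=0,t=2,b0=0
L=0*4+2=2  i=0*2+0=0

2,0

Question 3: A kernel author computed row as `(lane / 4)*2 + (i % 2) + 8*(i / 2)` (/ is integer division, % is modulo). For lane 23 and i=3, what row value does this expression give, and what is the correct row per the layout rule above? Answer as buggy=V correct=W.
buggy=19 correct=15

`(lane / 4)*2 + (i % 2) + 8*(i / 2)`[23,3]⇒19
lane 23: gr=5 (23/4), th=3 (23%4)
i=3: r=3*2+1+8=15, c=gr=5
row: 19 vs 15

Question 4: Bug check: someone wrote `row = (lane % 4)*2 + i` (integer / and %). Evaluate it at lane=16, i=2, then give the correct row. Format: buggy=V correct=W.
`(lane % 4)*2 + i`[16,2]=>2
16: grp=4,tig=0
[2] (0*2+0+8,4) = (8,4)
row: 2 vs 8

buggy=2 correct=8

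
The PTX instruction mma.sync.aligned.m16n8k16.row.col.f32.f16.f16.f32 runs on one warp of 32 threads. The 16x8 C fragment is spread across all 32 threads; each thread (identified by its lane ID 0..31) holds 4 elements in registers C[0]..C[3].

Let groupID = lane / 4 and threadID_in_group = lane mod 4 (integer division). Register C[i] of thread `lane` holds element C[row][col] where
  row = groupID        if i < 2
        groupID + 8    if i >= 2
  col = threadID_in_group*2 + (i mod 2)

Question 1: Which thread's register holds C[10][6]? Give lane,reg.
r:10=>grp=2,rB=1  c:6=>tig=3,lo=0
L=2*4+3=11  i=1*2+0=2

11,2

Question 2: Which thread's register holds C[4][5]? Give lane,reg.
r:4=>grp=4,rB=0  c:5=>tig=2,lo=1
L=4*4+2=18  i=0*2+1=1

18,1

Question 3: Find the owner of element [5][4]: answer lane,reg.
22,0

r=5->g=5,rb=0  c=4->t=2,b0=0
L=5*4+2=22  i=0*2+0=0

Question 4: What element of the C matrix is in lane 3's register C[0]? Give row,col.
lane 3⇒3/4=0, 3 mod 4=3
i=0  r:0+0⇒0  c:2·3+0⇒6

0,6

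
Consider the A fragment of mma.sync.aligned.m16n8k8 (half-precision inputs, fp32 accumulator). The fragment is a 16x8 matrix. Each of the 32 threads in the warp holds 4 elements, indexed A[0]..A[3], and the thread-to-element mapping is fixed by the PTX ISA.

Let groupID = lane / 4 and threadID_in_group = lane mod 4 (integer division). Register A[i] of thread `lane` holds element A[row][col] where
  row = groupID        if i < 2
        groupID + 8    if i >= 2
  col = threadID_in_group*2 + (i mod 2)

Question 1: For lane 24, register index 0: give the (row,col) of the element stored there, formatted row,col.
6,0

lane 24->24/4=6, 24 mod 4=0
i=0  r:6+0->6  c:2·0+0->0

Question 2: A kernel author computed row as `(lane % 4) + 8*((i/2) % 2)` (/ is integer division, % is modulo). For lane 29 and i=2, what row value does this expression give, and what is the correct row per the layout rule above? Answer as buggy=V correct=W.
buggy=9 correct=15

`(lane % 4) + 8*((i/2) % 2)`[29,2]->9
L=29->g=29>>2=7, t=29&3=1
[2]->row 7+8=15  col 1·2+0=2
row: 9 vs 15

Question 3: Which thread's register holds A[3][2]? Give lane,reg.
r: 3->gid=3,r8=0  c: 2->tid=1,i&1=0
L=3*4+1=13  i=0*2+0=0

13,0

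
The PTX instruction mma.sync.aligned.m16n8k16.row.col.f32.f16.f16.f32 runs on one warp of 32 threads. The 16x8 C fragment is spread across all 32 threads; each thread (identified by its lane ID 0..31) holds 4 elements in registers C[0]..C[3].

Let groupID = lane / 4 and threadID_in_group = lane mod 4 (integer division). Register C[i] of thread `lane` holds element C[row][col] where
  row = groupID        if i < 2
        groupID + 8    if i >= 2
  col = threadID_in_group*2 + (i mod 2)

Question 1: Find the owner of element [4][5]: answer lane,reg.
r=4→G=4,rhi=0  c=5→T=2,p=1
L=4*4+2=18  i=0*2+1=1

18,1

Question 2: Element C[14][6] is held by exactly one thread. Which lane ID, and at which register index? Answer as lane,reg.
27,2

r=14⇒gr=6,Rb=1  c=6⇒th=3,odd=0
L=6*4+3=27  i=1*2+0=2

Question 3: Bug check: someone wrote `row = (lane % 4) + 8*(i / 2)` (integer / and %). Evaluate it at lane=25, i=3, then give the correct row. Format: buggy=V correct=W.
`(lane % 4) + 8*(i / 2)`[25,3]→9
25: G=6,T=1
[3] (6+8,1*2+1) = (14,3)
row: 9 vs 14

buggy=9 correct=14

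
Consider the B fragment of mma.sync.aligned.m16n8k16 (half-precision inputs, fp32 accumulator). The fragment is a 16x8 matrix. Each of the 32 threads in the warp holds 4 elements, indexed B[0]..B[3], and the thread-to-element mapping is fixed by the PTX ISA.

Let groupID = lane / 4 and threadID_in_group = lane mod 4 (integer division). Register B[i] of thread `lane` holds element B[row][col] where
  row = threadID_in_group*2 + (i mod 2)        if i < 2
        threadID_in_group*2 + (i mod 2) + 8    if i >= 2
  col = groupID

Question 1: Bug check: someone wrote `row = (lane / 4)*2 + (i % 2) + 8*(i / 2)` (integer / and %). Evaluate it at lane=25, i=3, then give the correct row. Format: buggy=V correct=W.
`(lane / 4)*2 + (i % 2) + 8*(i / 2)`[25,3]=>21
L=25=>grp=25>>2=6, tig=25&3=1
[3]=>row 1·2+1+8=11  col grp=6
row: 21 vs 11

buggy=21 correct=11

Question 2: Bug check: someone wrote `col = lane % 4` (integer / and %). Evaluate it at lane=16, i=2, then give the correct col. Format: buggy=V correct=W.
`lane % 4`[16,2]→0
16: G=4,T=0
[2] (0*2+0+8,4) = (8,4)
col: 0 vs 4

buggy=0 correct=4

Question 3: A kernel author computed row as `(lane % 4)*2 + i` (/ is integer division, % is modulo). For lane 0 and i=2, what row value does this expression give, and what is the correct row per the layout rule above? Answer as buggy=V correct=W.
buggy=2 correct=8

`(lane % 4)*2 + i`[0,2]→2
0: G=0,T=0
[2] (0*2+0+8,0) = (8,0)
row: 2 vs 8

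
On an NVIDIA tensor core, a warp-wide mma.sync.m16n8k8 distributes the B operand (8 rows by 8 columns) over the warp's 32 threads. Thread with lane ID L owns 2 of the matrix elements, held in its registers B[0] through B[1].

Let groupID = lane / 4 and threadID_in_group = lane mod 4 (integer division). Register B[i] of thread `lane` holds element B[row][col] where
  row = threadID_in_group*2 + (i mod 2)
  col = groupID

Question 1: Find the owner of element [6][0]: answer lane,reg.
3,0

c:0=>grp=0  r:6=>tig=3,lo=0
L=0*4+3=3  i=0=0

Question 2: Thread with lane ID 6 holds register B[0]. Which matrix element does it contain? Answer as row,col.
4,1

lane 6->6/4=1, 6 mod 4=2
i=0  r:2·2+0->4  c:1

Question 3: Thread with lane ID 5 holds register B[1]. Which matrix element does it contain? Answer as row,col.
3,1

lane 5=>5/4=1, 5 mod 4=1
i=1  r:2·1+1=>3  c:1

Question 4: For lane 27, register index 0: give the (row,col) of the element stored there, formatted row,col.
6,6

L=27->g=27>>2=6, t=27&3=3
[0]->row 3·2+0=6  col g=6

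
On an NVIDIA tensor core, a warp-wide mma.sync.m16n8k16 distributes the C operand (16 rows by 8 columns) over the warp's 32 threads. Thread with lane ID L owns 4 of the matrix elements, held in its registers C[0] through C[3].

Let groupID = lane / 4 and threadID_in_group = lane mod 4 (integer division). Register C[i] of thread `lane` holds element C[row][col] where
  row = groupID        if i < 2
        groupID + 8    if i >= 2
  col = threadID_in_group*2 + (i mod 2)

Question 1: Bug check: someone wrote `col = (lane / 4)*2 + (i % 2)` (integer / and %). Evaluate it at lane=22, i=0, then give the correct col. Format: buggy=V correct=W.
`(lane / 4)*2 + (i % 2)`[22,0]->10
L=22->g=22>>2=5, t=22&3=2
[0]->row 5+0=5  col 2·2+0=4
col: 10 vs 4

buggy=10 correct=4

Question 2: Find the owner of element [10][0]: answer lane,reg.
8,2

r=10⇒gr=2,Rb=1  c=0⇒th=0,odd=0
L=2*4+0=8  i=1*2+0=2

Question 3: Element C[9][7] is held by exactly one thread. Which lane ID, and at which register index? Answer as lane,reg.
7,3

r:9=>grp=1,rB=1  c:7=>tig=3,lo=1
L=1*4+3=7  i=1*2+1=3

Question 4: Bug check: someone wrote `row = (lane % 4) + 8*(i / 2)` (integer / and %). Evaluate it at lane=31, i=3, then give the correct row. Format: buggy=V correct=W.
buggy=11 correct=15

`(lane % 4) + 8*(i / 2)`[31,3]→11
31: G=7,T=3
[3] (7+8,3*2+1) = (15,7)
row: 11 vs 15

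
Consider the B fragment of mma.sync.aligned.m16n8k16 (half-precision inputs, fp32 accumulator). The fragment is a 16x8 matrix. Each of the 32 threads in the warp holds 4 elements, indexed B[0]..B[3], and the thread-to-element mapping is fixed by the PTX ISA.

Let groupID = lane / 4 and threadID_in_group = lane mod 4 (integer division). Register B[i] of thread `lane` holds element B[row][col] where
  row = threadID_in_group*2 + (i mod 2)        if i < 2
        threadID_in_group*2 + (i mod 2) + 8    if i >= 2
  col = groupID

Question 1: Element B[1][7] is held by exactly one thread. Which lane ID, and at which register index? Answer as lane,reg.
c=7->g=7  r=1->rb=0,t=0,b0=1
L=7*4+0=28  i=0*2+1=1

28,1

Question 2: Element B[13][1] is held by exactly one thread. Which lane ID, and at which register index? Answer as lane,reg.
6,3

c=1→G=1  r=13→rhi=1,T=2,p=1
L=1*4+2=6  i=1*2+1=3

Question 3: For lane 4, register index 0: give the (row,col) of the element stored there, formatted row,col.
lane 4: gr=1 (4/4), th=0 (4%4)
i=0: r=0*2+0+0=0, c=gr=1

0,1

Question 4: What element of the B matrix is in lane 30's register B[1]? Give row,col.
lane 30: g=7 (30/4), t=2 (30%4)
i=1: r=2*2+1+0=5, c=g=7

5,7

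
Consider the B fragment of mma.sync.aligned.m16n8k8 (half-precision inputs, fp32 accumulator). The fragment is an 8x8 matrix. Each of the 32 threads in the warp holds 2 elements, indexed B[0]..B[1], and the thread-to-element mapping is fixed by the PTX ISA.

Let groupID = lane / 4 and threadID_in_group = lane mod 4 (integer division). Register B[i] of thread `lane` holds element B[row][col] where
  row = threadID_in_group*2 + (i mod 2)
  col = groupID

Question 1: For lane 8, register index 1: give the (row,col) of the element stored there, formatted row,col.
L=8⇒gr=8>>2=2, th=8&3=0
[1]⇒row 0·2+1=1  col gr=2

1,2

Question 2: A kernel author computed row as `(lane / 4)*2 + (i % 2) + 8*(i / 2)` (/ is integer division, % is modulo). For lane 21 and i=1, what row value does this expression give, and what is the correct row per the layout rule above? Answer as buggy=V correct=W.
`(lane / 4)*2 + (i % 2) + 8*(i / 2)`[21,1]=>11
lane 21=>21/4=5, 21 mod 4=1
i=1  r:2·1+1=>3  c:5
row: 11 vs 3

buggy=11 correct=3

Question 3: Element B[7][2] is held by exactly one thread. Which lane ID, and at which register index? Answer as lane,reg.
c=2→G=2  r=7→T=3,p=1
L=2*4+3=11  i=1=1

11,1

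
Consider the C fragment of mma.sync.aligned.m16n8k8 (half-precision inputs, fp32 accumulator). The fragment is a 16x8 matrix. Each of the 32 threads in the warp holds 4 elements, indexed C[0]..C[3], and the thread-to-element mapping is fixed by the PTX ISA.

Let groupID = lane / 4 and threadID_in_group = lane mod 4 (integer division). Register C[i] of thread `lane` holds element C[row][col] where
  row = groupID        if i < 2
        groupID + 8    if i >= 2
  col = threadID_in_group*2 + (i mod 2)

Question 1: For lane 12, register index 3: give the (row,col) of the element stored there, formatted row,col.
lane 12: G=3 (12/4), T=0 (12%4)
i=3: r=3+8=11, c=0*2+1=1

11,1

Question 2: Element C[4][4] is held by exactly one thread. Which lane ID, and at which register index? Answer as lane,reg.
18,0

r=4→G=4,rhi=0  c=4→T=2,p=0
L=4*4+2=18  i=0*2+0=0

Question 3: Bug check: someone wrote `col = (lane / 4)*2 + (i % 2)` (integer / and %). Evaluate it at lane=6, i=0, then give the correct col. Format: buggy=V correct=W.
`(lane / 4)*2 + (i % 2)`[6,0]->2
6: g=1,t=2
[0] (1+0,2*2+0) = (1,4)
col: 2 vs 4

buggy=2 correct=4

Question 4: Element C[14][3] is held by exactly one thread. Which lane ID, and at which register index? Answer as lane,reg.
25,3

r=14→G=6,rhi=1  c=3→T=1,p=1
L=6*4+1=25  i=1*2+1=3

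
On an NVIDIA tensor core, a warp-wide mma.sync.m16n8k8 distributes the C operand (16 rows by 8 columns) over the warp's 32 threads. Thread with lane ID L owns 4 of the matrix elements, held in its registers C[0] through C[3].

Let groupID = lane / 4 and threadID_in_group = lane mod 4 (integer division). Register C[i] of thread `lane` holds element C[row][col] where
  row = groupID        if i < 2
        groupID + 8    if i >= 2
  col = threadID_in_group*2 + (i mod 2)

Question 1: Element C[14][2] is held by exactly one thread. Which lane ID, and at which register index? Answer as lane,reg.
25,2

r=14->g=6,rb=1  c=2->t=1,b0=0
L=6*4+1=25  i=1*2+0=2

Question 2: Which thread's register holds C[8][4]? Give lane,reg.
r:8=>grp=0,rB=1  c:4=>tig=2,lo=0
L=0*4+2=2  i=1*2+0=2

2,2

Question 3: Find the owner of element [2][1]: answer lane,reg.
8,1

r=2⇒gr=2,Rb=0  c=1⇒th=0,odd=1
L=2*4+0=8  i=0*2+1=1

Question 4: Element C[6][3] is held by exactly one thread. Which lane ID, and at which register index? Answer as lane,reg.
25,1

r: 6->gid=6,r8=0  c: 3->tid=1,i&1=1
L=6*4+1=25  i=0*2+1=1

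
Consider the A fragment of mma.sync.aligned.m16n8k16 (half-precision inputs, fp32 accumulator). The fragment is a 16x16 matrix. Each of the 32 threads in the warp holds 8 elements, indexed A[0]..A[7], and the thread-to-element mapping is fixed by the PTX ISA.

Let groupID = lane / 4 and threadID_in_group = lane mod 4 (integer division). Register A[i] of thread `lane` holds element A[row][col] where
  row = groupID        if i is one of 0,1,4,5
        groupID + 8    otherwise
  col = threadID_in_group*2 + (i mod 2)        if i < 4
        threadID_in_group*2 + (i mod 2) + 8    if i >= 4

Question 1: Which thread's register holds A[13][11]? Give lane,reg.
r=13→G=5,rhi=1  c=11→chi=1,T=1,p=1
L=5*4+1=21  i=1*4+1*2+1=7

21,7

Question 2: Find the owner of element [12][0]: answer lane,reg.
16,2

r=12→G=4,rhi=1  c=0→chi=0,T=0,p=0
L=4*4+0=16  i=0*4+1*2+0=2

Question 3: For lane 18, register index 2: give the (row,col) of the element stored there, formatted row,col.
L=18->g=18>>2=4, t=18&3=2
[2]->row 4+8=12  col 2·2+0+0=4

12,4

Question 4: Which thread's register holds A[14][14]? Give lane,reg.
27,6

r: 14->gid=6,r8=1  c: 14->c8=1,tid=3,i&1=0
L=6*4+3=27  i=1*4+1*2+0=6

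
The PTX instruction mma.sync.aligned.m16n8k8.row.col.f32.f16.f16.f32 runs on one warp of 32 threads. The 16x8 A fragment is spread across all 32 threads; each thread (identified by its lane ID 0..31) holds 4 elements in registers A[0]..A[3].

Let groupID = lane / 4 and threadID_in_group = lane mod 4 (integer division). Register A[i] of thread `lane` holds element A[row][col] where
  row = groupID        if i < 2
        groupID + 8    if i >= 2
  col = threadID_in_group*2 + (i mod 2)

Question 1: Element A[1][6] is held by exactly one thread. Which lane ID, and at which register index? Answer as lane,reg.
7,0

r=1→G=1,rhi=0  c=6→T=3,p=0
L=1*4+3=7  i=0*2+0=0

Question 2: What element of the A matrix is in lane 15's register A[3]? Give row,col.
11,7

lane 15->15/4=3, 15 mod 4=3
i=3  r:3+8->11  c:2·3+1->7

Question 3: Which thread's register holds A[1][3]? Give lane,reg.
5,1

r: 1->gid=1,r8=0  c: 3->tid=1,i&1=1
L=1*4+1=5  i=0*2+1=1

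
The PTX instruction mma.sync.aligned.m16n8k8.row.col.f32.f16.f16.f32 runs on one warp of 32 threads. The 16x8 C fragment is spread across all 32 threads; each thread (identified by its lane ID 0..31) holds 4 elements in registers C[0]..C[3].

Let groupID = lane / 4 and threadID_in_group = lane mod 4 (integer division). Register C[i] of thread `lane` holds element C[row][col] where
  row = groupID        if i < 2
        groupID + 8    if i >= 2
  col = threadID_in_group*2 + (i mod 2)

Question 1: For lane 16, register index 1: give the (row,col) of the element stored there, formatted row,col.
lane 16: G=4 (16/4), T=0 (16%4)
i=1: r=4+0=4, c=0*2+1=1

4,1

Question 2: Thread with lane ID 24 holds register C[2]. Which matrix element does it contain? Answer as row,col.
14,0

24: gid=6,tid=0
[2] (6+8,0*2+0) = (14,0)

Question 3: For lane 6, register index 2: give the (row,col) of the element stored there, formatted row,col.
9,4

L=6⇒gr=6>>2=1, th=6&3=2
[2]⇒row 1+8=9  col 2·2+0=4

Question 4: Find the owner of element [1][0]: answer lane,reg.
4,0

r=1→G=1,rhi=0  c=0→T=0,p=0
L=1*4+0=4  i=0*2+0=0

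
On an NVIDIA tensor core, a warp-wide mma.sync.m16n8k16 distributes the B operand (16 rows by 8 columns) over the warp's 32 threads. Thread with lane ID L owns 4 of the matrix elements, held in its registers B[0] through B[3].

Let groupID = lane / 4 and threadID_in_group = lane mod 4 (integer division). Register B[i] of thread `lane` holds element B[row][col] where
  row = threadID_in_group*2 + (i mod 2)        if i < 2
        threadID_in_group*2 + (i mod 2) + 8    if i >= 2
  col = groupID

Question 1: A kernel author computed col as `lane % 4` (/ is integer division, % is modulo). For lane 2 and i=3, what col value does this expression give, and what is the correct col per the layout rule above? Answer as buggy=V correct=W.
`lane % 4`[2,3]→2
lane 2: G=0 (2/4), T=2 (2%4)
i=3: r=2*2+1+8=13, c=G=0
col: 2 vs 0

buggy=2 correct=0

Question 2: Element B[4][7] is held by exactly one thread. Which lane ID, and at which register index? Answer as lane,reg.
c:7=>grp=7  r:4=>rB=0,tig=2,lo=0
L=7*4+2=30  i=0*2+0=0

30,0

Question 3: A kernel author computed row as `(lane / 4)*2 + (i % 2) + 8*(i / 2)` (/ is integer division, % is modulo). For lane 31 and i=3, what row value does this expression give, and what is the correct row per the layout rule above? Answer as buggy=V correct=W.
buggy=23 correct=15

`(lane / 4)*2 + (i % 2) + 8*(i / 2)`[31,3]→23
lane 31→31/4=7, 31 mod 4=3
i=3  r:2·3+1+8→15  c:7
row: 23 vs 15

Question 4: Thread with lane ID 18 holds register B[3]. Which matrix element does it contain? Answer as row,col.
lane 18⇒18/4=4, 18 mod 4=2
i=3  r:2·2+1+8⇒13  c:4

13,4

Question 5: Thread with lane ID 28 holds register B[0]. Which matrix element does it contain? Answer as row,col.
lane 28: G=7 (28/4), T=0 (28%4)
i=0: r=0*2+0+0=0, c=G=7

0,7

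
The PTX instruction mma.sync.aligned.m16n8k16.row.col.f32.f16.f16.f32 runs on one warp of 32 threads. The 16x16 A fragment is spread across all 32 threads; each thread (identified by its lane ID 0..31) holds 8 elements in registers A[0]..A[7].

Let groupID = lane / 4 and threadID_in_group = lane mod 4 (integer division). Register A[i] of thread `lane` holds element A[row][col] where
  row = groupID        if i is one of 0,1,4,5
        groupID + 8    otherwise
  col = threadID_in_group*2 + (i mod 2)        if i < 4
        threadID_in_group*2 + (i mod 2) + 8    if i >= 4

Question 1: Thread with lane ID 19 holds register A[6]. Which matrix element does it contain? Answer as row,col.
12,14

lane 19: g=4 (19/4), t=3 (19%4)
i=6: r=4+8=12, c=3*2+0+8=14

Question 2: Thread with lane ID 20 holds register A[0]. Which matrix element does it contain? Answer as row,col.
lane 20: gid=5 (20/4), tid=0 (20%4)
i=0: r=5+0=5, c=0*2+0+0=0

5,0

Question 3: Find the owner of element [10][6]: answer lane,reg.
r:10=>grp=2,rB=1  c:6=>cB=0,tig=3,lo=0
L=2*4+3=11  i=0*4+1*2+0=2

11,2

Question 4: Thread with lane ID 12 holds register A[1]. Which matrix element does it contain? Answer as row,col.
lane 12: gr=3 (12/4), th=0 (12%4)
i=1: r=3+0=3, c=0*2+1+0=1

3,1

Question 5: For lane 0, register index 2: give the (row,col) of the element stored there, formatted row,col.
lane 0->0/4=0, 0 mod 4=0
i=2  r:0+8->8  c:2·0+0+0->0

8,0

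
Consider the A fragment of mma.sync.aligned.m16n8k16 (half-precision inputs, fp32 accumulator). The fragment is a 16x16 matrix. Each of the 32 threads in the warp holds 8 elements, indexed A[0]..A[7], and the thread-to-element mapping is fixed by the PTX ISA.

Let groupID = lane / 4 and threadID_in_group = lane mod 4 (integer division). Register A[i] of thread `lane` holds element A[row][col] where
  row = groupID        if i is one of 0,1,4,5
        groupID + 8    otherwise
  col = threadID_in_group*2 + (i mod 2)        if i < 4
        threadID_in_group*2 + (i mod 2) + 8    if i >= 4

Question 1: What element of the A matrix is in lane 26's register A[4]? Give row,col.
6,12

L=26->gid=26>>2=6, tid=26&3=2
[4]->row 6+0=6  col 2·2+0+8=12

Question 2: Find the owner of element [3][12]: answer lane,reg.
14,4

r: 3->gid=3,r8=0  c: 12->c8=1,tid=2,i&1=0
L=3*4+2=14  i=1*4+0*2+0=4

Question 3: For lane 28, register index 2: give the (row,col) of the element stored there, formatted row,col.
lane 28: gid=7 (28/4), tid=0 (28%4)
i=2: r=7+8=15, c=0*2+0+0=0

15,0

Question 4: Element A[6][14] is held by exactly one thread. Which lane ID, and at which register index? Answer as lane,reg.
r=6→G=6,rhi=0  c=14→chi=1,T=3,p=0
L=6*4+3=27  i=1*4+0*2+0=4

27,4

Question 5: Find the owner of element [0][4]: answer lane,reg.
2,0

r:0=>grp=0,rB=0  c:4=>cB=0,tig=2,lo=0
L=0*4+2=2  i=0*4+0*2+0=0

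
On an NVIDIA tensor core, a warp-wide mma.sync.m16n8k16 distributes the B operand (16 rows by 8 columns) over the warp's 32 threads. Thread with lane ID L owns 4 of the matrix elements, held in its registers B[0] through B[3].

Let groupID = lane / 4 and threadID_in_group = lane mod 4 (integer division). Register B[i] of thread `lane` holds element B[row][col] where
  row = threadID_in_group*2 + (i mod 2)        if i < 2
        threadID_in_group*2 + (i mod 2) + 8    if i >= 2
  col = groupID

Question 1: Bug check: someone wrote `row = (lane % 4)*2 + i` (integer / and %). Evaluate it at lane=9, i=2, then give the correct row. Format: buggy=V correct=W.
buggy=4 correct=10

`(lane % 4)*2 + i`[9,2]→4
lane 9: G=2 (9/4), T=1 (9%4)
i=2: r=1*2+0+8=10, c=G=2
row: 4 vs 10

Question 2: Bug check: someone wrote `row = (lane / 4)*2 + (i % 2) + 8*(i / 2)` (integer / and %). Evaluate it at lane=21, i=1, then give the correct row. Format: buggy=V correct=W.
buggy=11 correct=3

`(lane / 4)*2 + (i % 2) + 8*(i / 2)`[21,1]->11
21: g=5,t=1
[1] (1*2+1+0,5) = (3,5)
row: 11 vs 3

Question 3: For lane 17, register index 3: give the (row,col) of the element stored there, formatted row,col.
L=17⇒gr=17>>2=4, th=17&3=1
[3]⇒row 1·2+1+8=11  col gr=4

11,4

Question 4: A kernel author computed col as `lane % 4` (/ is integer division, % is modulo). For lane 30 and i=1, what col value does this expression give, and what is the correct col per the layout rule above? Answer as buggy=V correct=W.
`lane % 4`[30,1]->2
lane 30->30/4=7, 30 mod 4=2
i=1  r:2·2+1+0->5  c:7
col: 2 vs 7

buggy=2 correct=7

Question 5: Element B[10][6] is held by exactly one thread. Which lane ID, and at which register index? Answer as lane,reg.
25,2

c=6⇒gr=6  r=10⇒Rb=1,th=1,odd=0
L=6*4+1=25  i=1*2+0=2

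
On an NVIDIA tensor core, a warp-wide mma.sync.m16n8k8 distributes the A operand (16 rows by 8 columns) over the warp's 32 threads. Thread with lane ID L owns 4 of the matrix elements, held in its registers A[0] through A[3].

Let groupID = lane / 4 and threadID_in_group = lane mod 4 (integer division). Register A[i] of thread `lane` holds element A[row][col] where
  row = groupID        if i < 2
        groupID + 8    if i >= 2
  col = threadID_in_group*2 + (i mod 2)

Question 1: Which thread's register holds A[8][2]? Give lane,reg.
1,2

r=8→G=0,rhi=1  c=2→T=1,p=0
L=0*4+1=1  i=1*2+0=2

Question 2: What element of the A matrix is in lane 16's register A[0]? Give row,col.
lane 16=>16/4=4, 16 mod 4=0
i=0  r:4+0=>4  c:2·0+0=>0

4,0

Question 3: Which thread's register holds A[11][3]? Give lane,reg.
r=11->g=3,rb=1  c=3->t=1,b0=1
L=3*4+1=13  i=1*2+1=3

13,3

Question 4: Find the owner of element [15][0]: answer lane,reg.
r=15->g=7,rb=1  c=0->t=0,b0=0
L=7*4+0=28  i=1*2+0=2

28,2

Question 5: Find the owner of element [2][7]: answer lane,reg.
11,1

r:2=>grp=2,rB=0  c:7=>tig=3,lo=1
L=2*4+3=11  i=0*2+1=1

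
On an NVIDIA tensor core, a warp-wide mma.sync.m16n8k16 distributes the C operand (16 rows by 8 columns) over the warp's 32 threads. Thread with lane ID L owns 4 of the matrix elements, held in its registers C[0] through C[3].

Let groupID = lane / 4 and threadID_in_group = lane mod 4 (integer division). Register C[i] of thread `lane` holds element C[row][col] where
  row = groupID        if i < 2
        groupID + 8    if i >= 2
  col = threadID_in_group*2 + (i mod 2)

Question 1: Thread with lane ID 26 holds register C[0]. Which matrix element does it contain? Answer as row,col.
L=26->gid=26>>2=6, tid=26&3=2
[0]->row 6+0=6  col 2·2+0=4

6,4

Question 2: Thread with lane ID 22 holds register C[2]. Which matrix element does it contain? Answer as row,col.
13,4

22: gr=5,th=2
[2] (5+8,2*2+0) = (13,4)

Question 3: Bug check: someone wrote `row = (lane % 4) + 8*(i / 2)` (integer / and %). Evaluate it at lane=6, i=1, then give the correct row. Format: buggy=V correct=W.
`(lane % 4) + 8*(i / 2)`[6,1]⇒2
lane 6: gr=1 (6/4), th=2 (6%4)
i=1: r=1+0=1, c=2*2+1=5
row: 2 vs 1

buggy=2 correct=1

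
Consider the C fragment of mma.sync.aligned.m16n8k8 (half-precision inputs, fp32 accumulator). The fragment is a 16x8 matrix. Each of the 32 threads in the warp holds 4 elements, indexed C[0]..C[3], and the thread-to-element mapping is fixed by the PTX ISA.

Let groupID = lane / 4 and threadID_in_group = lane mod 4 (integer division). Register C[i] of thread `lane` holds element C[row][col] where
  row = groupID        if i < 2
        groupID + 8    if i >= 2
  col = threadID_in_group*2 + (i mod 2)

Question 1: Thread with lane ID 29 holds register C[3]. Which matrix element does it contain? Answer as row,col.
L=29⇒gr=29>>2=7, th=29&3=1
[3]⇒row 7+8=15  col 1·2+1=3

15,3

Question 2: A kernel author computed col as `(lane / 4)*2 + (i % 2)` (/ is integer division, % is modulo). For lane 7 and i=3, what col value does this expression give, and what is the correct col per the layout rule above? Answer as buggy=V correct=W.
`(lane / 4)*2 + (i % 2)`[7,3]=>3
L=7=>grp=7>>2=1, tig=7&3=3
[3]=>row 1+8=9  col 3·2+1=7
col: 3 vs 7

buggy=3 correct=7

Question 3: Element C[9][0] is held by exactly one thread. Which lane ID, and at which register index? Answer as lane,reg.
r: 9->gid=1,r8=1  c: 0->tid=0,i&1=0
L=1*4+0=4  i=1*2+0=2

4,2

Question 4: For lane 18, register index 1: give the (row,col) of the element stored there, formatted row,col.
lane 18: G=4 (18/4), T=2 (18%4)
i=1: r=4+0=4, c=2*2+1=5

4,5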